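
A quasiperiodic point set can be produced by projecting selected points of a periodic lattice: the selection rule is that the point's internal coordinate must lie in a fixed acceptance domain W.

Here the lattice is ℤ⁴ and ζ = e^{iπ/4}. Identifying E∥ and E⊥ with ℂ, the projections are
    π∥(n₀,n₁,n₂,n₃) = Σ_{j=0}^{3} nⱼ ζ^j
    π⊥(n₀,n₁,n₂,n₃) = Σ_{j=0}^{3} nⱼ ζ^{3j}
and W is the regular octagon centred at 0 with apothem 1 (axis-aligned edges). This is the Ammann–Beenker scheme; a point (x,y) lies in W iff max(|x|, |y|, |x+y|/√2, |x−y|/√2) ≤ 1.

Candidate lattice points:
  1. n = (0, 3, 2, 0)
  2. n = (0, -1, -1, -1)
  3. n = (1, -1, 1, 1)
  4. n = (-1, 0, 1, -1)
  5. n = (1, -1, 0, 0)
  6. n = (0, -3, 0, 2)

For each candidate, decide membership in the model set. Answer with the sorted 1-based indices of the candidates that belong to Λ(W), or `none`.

With ζ = e^{iπ/4} the internal vectors are ζ^0,ζ^3,ζ^6,ζ^9.
candidate 1: n = (0, 3, 2, 0) → π⊥ ≈ (-2.121320, +0.121320); max(|x|,|y|,|x±y|/√2) = 2.121320 > 1 ⇒ ∉ W
candidate 2: n = (0, -1, -1, -1) → π⊥ ≈ (+0.000000, -0.414214); max(|x|,|y|,|x±y|/√2) = 0.414214 ≤ 1 ⇒ ∈ W
candidate 3: n = (1, -1, 1, 1) → π⊥ ≈ (+2.414214, -1.000000); max(|x|,|y|,|x±y|/√2) = 2.414214 > 1 ⇒ ∉ W
candidate 4: n = (-1, 0, 1, -1) → π⊥ ≈ (-1.707107, -1.707107); max(|x|,|y|,|x±y|/√2) = 2.414214 > 1 ⇒ ∉ W
candidate 5: n = (1, -1, 0, 0) → π⊥ ≈ (+1.707107, -0.707107); max(|x|,|y|,|x±y|/√2) = 1.707107 > 1 ⇒ ∉ W
candidate 6: n = (0, -3, 0, 2) → π⊥ ≈ (+3.535534, -0.707107); max(|x|,|y|,|x±y|/√2) = 3.535534 > 1 ⇒ ∉ W

2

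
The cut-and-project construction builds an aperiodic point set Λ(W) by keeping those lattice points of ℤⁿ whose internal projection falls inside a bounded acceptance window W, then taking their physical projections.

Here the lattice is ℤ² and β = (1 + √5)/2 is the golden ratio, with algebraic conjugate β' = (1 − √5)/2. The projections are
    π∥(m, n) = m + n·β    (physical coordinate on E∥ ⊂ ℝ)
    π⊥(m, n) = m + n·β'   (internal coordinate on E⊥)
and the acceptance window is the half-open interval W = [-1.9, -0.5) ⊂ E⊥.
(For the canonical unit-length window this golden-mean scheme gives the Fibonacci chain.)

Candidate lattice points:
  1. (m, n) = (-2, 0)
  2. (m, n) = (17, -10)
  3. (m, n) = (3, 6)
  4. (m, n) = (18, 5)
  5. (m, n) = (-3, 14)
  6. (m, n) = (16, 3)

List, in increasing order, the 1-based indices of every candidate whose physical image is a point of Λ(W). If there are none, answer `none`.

3

β' = (1−√5)/2 ≈ -0.61803.
[1] lift (-2,0): star map gives -2.00000; window check -1.9 ≤ -2.00000 < -0.5 is false → out
[2] lift (17,-10): star map gives 23.18034; window check -1.9 ≤ 23.18034 < -0.5 is false → out
[3] lift (3,6): star map gives -0.70820; window check -1.9 ≤ -0.70820 < -0.5 is true → IN Λ
[4] lift (18,5): star map gives 14.90983; window check -1.9 ≤ 14.90983 < -0.5 is false → out
[5] lift (-3,14): star map gives -11.65248; window check -1.9 ≤ -11.65248 < -0.5 is false → out
[6] lift (16,3): star map gives 14.14590; window check -1.9 ≤ 14.14590 < -0.5 is false → out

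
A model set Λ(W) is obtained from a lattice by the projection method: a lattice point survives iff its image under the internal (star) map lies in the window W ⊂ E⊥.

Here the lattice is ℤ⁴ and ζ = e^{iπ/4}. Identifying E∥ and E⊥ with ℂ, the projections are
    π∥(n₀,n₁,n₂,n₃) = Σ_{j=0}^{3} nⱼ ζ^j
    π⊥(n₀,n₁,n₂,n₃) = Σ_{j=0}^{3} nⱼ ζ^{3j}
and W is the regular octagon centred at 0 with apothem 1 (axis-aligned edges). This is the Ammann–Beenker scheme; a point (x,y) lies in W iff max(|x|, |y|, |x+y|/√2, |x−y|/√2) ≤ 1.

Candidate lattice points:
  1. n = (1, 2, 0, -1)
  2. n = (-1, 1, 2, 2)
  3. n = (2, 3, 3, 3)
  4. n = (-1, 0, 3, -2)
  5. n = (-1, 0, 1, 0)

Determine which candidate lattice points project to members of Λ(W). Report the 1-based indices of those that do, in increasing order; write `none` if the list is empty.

2

π⊥(n) = n₀ + n₁ζ³ + n₂ζ⁶ + n₃ζ⁹ where ζ = e^{iπ/4}.
#1 (1, 2, 0, -1): internal (-1.121320, 0.707107); octagon support 1.292893 vs apothem 1 → ∉ W
#2 (-1, 1, 2, 2): internal (-0.292893, 0.121320); octagon support 0.292893 vs apothem 1 → ∈ W
#3 (2, 3, 3, 3): internal (2.000000, 1.242641); octagon support 2.292893 vs apothem 1 → ∉ W
#4 (-1, 0, 3, -2): internal (-2.414214, -4.414214); octagon support 4.828427 vs apothem 1 → ∉ W
#5 (-1, 0, 1, 0): internal (-1.000000, -1.000000); octagon support 1.414214 vs apothem 1 → ∉ W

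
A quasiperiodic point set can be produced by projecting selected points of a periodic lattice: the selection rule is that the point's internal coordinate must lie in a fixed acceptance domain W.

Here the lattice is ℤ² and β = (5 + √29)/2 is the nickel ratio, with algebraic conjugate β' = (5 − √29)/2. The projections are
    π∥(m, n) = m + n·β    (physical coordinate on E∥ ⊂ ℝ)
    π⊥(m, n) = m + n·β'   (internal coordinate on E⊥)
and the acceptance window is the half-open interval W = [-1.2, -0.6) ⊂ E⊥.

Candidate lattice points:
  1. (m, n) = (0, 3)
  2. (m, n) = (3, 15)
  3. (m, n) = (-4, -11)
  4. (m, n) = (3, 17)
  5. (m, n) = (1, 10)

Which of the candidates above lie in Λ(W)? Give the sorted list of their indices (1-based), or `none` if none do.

Numerically β ≈ 5.1926 and β' = −1/β ≈ -0.1926.
candidate 1: (m,n)=(0,3) → π∥ = 0+3·β ≈ 15.5777, π⊥ = 0+3·β' ≈ -0.5777 ∉ [-1.2, -0.6) ⇒ out
candidate 2: (m,n)=(3,15) → π∥ = 3+15·β ≈ 80.8887, π⊥ = 3+15·β' ≈ 0.1113 ∉ [-1.2, -0.6) ⇒ out
candidate 3: (m,n)=(-4,-11) → π∥ = -4-11·β ≈ -61.1184, π⊥ = -4-11·β' ≈ -1.8816 ∉ [-1.2, -0.6) ⇒ out
candidate 4: (m,n)=(3,17) → π∥ = 3+17·β ≈ 91.2739, π⊥ = 3+17·β' ≈ -0.2739 ∉ [-1.2, -0.6) ⇒ out
candidate 5: (m,n)=(1,10) → π∥ = 1+10·β ≈ 52.9258, π⊥ = 1+10·β' ≈ -0.9258 ∈ [-1.2, -0.6) ⇒ IN Λ

5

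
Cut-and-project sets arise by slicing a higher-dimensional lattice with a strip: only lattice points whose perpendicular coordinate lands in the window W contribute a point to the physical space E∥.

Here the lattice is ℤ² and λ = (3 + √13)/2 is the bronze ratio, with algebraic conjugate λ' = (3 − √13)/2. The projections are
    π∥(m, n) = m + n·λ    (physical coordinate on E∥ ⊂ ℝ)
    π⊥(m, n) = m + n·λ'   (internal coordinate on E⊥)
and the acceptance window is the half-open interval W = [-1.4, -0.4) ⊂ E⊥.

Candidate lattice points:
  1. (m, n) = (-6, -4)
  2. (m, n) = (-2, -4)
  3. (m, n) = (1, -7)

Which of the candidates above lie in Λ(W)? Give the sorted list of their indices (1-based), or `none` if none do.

2

λ' = (3−√13)/2 ≈ -0.3028.
[1] lift (-6,-4): star map gives -4.7889; window check -1.4 ≤ -4.7889 < -0.4 is false → out
[2] lift (-2,-4): star map gives -0.7889; window check -1.4 ≤ -0.7889 < -0.4 is true → IN Λ
[3] lift (1,-7): star map gives 3.1194; window check -1.4 ≤ 3.1194 < -0.4 is false → out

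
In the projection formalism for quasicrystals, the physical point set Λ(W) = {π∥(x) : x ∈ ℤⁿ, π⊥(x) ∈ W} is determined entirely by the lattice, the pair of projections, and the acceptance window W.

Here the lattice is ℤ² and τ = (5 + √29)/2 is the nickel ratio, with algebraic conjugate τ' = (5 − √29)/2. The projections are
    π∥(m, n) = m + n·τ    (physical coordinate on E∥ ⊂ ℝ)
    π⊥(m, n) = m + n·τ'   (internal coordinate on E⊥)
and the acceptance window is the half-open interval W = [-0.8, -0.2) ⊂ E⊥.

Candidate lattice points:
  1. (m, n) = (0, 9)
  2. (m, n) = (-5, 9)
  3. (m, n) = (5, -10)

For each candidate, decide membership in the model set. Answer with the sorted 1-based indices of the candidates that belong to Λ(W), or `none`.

Numerically τ ≈ 5.192582 and τ' = −1/τ ≈ -0.192582.
#1 (0,9): internal coord 0 + (9)·τ' = -1.733242; -1.733242 ∉ [-0.8, -0.2) → out
#2 (-5,9): internal coord -5 + (9)·τ' = -6.733242; -6.733242 ∉ [-0.8, -0.2) → out
#3 (5,-10): internal coord 5 + (-10)·τ' = +6.925824; +6.925824 ∉ [-0.8, -0.2) → out

none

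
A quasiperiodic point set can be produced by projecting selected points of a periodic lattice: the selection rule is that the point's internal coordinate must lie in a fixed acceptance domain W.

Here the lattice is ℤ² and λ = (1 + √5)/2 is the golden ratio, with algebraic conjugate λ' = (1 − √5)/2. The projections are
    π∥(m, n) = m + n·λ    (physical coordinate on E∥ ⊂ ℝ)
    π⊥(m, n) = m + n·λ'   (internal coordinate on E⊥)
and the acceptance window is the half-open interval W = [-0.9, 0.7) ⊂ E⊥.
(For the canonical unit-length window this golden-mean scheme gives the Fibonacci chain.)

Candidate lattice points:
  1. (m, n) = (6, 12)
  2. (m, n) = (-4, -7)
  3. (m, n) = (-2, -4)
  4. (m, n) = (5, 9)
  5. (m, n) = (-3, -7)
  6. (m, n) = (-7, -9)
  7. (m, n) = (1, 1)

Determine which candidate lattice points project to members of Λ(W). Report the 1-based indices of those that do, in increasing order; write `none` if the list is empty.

2, 3, 4, 7

Numerically λ ≈ 1.61803 and λ' = −1/λ ≈ -0.61803.
candidate 1: (m,n)=(6,12) → π∥ = 6+12·λ ≈ 25.41641, π⊥ = 6+12·λ' ≈ -1.41641 ∉ [-0.9, 0.7) ⇒ out
candidate 2: (m,n)=(-4,-7) → π∥ = -4-7·λ ≈ -15.32624, π⊥ = -4-7·λ' ≈ 0.32624 ∈ [-0.9, 0.7) ⇒ IN Λ
candidate 3: (m,n)=(-2,-4) → π∥ = -2-4·λ ≈ -8.47214, π⊥ = -2-4·λ' ≈ 0.47214 ∈ [-0.9, 0.7) ⇒ IN Λ
candidate 4: (m,n)=(5,9) → π∥ = 5+9·λ ≈ 19.56231, π⊥ = 5+9·λ' ≈ -0.56231 ∈ [-0.9, 0.7) ⇒ IN Λ
candidate 5: (m,n)=(-3,-7) → π∥ = -3-7·λ ≈ -14.32624, π⊥ = -3-7·λ' ≈ 1.32624 ∉ [-0.9, 0.7) ⇒ out
candidate 6: (m,n)=(-7,-9) → π∥ = -7-9·λ ≈ -21.56231, π⊥ = -7-9·λ' ≈ -1.43769 ∉ [-0.9, 0.7) ⇒ out
candidate 7: (m,n)=(1,1) → π∥ = 1+1·λ ≈ 2.61803, π⊥ = 1+1·λ' ≈ 0.38197 ∈ [-0.9, 0.7) ⇒ IN Λ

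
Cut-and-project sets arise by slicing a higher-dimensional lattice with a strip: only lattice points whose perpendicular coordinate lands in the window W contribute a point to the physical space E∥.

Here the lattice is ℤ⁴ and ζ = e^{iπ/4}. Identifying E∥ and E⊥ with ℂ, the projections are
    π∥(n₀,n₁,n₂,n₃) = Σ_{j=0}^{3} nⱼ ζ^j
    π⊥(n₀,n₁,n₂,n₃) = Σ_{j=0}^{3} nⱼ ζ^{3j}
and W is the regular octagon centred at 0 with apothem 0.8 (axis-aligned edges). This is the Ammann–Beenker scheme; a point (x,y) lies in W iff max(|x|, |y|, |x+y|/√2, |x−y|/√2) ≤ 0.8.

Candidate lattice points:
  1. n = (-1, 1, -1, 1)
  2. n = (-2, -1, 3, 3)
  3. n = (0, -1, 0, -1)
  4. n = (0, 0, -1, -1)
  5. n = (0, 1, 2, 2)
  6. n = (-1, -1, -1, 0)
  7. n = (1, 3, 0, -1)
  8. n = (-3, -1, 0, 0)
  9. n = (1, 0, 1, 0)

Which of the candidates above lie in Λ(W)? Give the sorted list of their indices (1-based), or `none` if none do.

4, 5, 6

Internal map: ζ^{3j} for j=0..3 gives (1,0), (−√2/2,√2/2), (0,−1), (√2/2,√2/2).
#1 (-1, 1, -1, 1): internal (-1.00000, 2.41421); octagon support 2.41421 vs apothem 0.8 → ∉ W
#2 (-2, -1, 3, 3): internal (0.82843, -1.58579); octagon support 1.70711 vs apothem 0.8 → ∉ W
#3 (0, -1, 0, -1): internal (0.00000, -1.41421); octagon support 1.41421 vs apothem 0.8 → ∉ W
#4 (0, 0, -1, -1): internal (-0.70711, 0.29289); octagon support 0.70711 vs apothem 0.8 → ∈ W
#5 (0, 1, 2, 2): internal (0.70711, 0.12132); octagon support 0.70711 vs apothem 0.8 → ∈ W
#6 (-1, -1, -1, 0): internal (-0.29289, 0.29289); octagon support 0.41421 vs apothem 0.8 → ∈ W
#7 (1, 3, 0, -1): internal (-1.82843, 1.41421); octagon support 2.29289 vs apothem 0.8 → ∉ W
#8 (-3, -1, 0, 0): internal (-2.29289, -0.70711); octagon support 2.29289 vs apothem 0.8 → ∉ W
#9 (1, 0, 1, 0): internal (1.00000, -1.00000); octagon support 1.41421 vs apothem 0.8 → ∉ W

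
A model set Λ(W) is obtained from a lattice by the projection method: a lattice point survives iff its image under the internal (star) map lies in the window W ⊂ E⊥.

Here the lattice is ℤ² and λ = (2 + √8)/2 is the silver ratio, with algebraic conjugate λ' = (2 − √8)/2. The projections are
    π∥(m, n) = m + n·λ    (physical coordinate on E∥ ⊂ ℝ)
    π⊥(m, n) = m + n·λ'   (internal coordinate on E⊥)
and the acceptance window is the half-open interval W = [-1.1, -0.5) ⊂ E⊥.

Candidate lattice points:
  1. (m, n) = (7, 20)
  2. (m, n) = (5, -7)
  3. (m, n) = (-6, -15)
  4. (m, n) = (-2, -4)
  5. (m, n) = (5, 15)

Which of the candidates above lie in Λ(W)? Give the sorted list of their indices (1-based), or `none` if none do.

Numerically λ ≈ 2.414214 and λ' = −1/λ ≈ -0.414214.
candidate 1: (m,n)=(7,20) → π∥ = 7+20·λ ≈ 55.284271, π⊥ = 7+20·λ' ≈ -1.284271 ∉ [-1.1, -0.5) ⇒ out
candidate 2: (m,n)=(5,-7) → π∥ = 5-7·λ ≈ -11.899495, π⊥ = 5-7·λ' ≈ 7.899495 ∉ [-1.1, -0.5) ⇒ out
candidate 3: (m,n)=(-6,-15) → π∥ = -6-15·λ ≈ -42.213203, π⊥ = -6-15·λ' ≈ 0.213203 ∉ [-1.1, -0.5) ⇒ out
candidate 4: (m,n)=(-2,-4) → π∥ = -2-4·λ ≈ -11.656854, π⊥ = -2-4·λ' ≈ -0.343146 ∉ [-1.1, -0.5) ⇒ out
candidate 5: (m,n)=(5,15) → π∥ = 5+15·λ ≈ 41.213203, π⊥ = 5+15·λ' ≈ -1.213203 ∉ [-1.1, -0.5) ⇒ out

none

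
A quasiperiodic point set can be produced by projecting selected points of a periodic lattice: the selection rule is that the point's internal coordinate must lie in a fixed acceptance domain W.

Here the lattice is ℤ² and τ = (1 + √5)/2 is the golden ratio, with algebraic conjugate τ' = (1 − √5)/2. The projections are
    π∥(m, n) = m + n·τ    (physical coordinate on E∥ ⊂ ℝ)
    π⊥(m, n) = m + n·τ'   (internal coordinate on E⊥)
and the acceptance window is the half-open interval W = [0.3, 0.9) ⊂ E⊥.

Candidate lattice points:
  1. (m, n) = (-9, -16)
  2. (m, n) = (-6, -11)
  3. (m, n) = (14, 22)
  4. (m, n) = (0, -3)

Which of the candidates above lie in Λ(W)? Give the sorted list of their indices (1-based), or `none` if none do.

1, 2, 3

τ' = (1−√5)/2 ≈ -0.618034.
[1] lift (-9,-16): star map gives 0.888544; window check 0.3 ≤ 0.888544 < 0.9 is true → IN Λ
[2] lift (-6,-11): star map gives 0.798374; window check 0.3 ≤ 0.798374 < 0.9 is true → IN Λ
[3] lift (14,22): star map gives 0.403252; window check 0.3 ≤ 0.403252 < 0.9 is true → IN Λ
[4] lift (0,-3): star map gives 1.854102; window check 0.3 ≤ 1.854102 < 0.9 is false → out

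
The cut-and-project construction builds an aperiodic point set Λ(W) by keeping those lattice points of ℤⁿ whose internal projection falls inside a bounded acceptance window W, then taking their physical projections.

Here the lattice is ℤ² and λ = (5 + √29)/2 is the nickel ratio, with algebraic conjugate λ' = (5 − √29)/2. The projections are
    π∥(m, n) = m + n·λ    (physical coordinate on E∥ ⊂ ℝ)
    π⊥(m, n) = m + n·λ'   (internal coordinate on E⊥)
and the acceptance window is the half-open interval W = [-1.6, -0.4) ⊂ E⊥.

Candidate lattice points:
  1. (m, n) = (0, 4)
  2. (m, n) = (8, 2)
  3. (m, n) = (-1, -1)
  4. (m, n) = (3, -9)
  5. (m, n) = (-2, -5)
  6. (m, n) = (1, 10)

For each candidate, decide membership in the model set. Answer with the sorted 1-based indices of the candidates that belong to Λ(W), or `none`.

1, 3, 5, 6

Numerically λ ≈ 5.1926 and λ' = −1/λ ≈ -0.1926.
candidate 1: (m,n)=(0,4) → π∥ = 0+4·λ ≈ 20.7703, π⊥ = 0+4·λ' ≈ -0.7703 ∈ [-1.6, -0.4) ⇒ IN Λ
candidate 2: (m,n)=(8,2) → π∥ = 8+2·λ ≈ 18.3852, π⊥ = 8+2·λ' ≈ 7.6148 ∉ [-1.6, -0.4) ⇒ out
candidate 3: (m,n)=(-1,-1) → π∥ = -1-1·λ ≈ -6.1926, π⊥ = -1-1·λ' ≈ -0.8074 ∈ [-1.6, -0.4) ⇒ IN Λ
candidate 4: (m,n)=(3,-9) → π∥ = 3-9·λ ≈ -43.7332, π⊥ = 3-9·λ' ≈ 4.7332 ∉ [-1.6, -0.4) ⇒ out
candidate 5: (m,n)=(-2,-5) → π∥ = -2-5·λ ≈ -27.9629, π⊥ = -2-5·λ' ≈ -1.0371 ∈ [-1.6, -0.4) ⇒ IN Λ
candidate 6: (m,n)=(1,10) → π∥ = 1+10·λ ≈ 52.9258, π⊥ = 1+10·λ' ≈ -0.9258 ∈ [-1.6, -0.4) ⇒ IN Λ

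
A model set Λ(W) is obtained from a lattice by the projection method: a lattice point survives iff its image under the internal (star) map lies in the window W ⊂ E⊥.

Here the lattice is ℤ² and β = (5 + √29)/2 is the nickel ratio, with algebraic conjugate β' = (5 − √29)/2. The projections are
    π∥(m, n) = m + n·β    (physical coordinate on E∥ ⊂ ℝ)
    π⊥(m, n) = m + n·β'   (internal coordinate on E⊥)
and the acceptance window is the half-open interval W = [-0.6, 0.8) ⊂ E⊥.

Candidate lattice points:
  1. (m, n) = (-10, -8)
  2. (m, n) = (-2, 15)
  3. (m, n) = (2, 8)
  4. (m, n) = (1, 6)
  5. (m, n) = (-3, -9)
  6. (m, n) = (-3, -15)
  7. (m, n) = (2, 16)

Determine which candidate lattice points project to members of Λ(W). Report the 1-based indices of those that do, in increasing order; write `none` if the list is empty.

3, 4, 6

Numerically β ≈ 5.1926 and β' = −1/β ≈ -0.1926.
candidate 1: (m,n)=(-10,-8) → π∥ = -10-8·β ≈ -51.5407, π⊥ = -10-8·β' ≈ -8.4593 ∉ [-0.6, 0.8) ⇒ out
candidate 2: (m,n)=(-2,15) → π∥ = -2+15·β ≈ 75.8887, π⊥ = -2+15·β' ≈ -4.8887 ∉ [-0.6, 0.8) ⇒ out
candidate 3: (m,n)=(2,8) → π∥ = 2+8·β ≈ 43.5407, π⊥ = 2+8·β' ≈ 0.4593 ∈ [-0.6, 0.8) ⇒ IN Λ
candidate 4: (m,n)=(1,6) → π∥ = 1+6·β ≈ 32.1555, π⊥ = 1+6·β' ≈ -0.1555 ∈ [-0.6, 0.8) ⇒ IN Λ
candidate 5: (m,n)=(-3,-9) → π∥ = -3-9·β ≈ -49.7332, π⊥ = -3-9·β' ≈ -1.2668 ∉ [-0.6, 0.8) ⇒ out
candidate 6: (m,n)=(-3,-15) → π∥ = -3-15·β ≈ -80.8887, π⊥ = -3-15·β' ≈ -0.1113 ∈ [-0.6, 0.8) ⇒ IN Λ
candidate 7: (m,n)=(2,16) → π∥ = 2+16·β ≈ 85.0813, π⊥ = 2+16·β' ≈ -1.0813 ∉ [-0.6, 0.8) ⇒ out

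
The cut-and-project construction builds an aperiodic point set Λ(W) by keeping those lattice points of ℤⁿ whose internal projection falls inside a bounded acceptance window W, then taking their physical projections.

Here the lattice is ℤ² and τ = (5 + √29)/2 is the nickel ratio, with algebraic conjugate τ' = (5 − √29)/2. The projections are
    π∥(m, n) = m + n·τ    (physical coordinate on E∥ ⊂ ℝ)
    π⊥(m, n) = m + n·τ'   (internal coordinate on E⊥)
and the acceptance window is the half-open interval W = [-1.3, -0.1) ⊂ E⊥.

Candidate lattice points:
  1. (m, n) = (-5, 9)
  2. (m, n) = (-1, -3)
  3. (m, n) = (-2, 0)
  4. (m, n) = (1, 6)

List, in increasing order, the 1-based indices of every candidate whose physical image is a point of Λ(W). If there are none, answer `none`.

2, 4

Compute τ' = (5−√29)/2 = -0.192582, so π⊥(m,n) = m -0.192582·n.
[1] lift (-5,9): star map gives -6.733242; window check -1.3 ≤ -6.733242 < -0.1 is false → out
[2] lift (-1,-3): star map gives -0.422253; window check -1.3 ≤ -0.422253 < -0.1 is true → IN Λ
[3] lift (-2,0): star map gives -2.000000; window check -1.3 ≤ -2.000000 < -0.1 is false → out
[4] lift (1,6): star map gives -0.155494; window check -1.3 ≤ -0.155494 < -0.1 is true → IN Λ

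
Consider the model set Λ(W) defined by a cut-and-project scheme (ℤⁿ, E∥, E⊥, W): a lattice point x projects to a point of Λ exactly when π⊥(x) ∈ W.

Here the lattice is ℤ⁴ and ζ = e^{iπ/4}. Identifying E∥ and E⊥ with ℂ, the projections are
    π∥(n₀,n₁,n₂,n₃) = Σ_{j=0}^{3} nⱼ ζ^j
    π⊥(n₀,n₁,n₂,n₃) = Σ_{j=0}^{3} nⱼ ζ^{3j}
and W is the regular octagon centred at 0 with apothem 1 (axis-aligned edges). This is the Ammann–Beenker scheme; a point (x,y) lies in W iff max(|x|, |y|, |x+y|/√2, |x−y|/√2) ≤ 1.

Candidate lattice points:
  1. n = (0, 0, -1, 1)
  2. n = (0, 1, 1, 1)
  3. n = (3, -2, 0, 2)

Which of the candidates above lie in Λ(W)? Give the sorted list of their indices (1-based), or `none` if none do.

π⊥(n) = n₀ + n₁ζ³ + n₂ζ⁶ + n₃ζ⁹ where ζ = e^{iπ/4}.
#1 (0, 0, -1, 1): internal (0.7071, 1.7071); octagon support 1.7071 vs apothem 1 → ∉ W
#2 (0, 1, 1, 1): internal (0.0000, 0.4142); octagon support 0.4142 vs apothem 1 → ∈ W
#3 (3, -2, 0, 2): internal (5.8284, 0.0000); octagon support 5.8284 vs apothem 1 → ∉ W

2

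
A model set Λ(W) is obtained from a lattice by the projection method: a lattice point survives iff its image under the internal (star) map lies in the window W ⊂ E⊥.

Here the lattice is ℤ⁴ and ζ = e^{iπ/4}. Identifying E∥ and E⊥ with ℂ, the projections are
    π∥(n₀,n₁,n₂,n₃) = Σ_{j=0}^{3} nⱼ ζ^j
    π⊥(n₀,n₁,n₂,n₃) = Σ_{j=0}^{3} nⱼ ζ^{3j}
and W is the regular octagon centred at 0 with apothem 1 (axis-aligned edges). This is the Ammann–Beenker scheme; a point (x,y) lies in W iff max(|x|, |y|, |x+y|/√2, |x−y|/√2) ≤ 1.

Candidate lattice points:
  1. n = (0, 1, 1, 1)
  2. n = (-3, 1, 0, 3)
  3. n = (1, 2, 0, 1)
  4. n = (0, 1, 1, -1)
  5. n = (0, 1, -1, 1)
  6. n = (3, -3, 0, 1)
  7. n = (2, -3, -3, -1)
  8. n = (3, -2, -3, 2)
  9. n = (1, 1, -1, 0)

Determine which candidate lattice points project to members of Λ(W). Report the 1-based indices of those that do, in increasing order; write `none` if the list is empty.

With ζ = e^{iπ/4} the internal vectors are ζ^0,ζ^3,ζ^6,ζ^9.
candidate 1: n = (0, 1, 1, 1) → π⊥ ≈ (+0.0000, +0.4142); max(|x|,|y|,|x±y|/√2) = 0.4142 ≤ 1 ⇒ ∈ W
candidate 2: n = (-3, 1, 0, 3) → π⊥ ≈ (-1.5858, +2.8284); max(|x|,|y|,|x±y|/√2) = 3.1213 > 1 ⇒ ∉ W
candidate 3: n = (1, 2, 0, 1) → π⊥ ≈ (+0.2929, +2.1213); max(|x|,|y|,|x±y|/√2) = 2.1213 > 1 ⇒ ∉ W
candidate 4: n = (0, 1, 1, -1) → π⊥ ≈ (-1.4142, -1.0000); max(|x|,|y|,|x±y|/√2) = 1.7071 > 1 ⇒ ∉ W
candidate 5: n = (0, 1, -1, 1) → π⊥ ≈ (+0.0000, +2.4142); max(|x|,|y|,|x±y|/√2) = 2.4142 > 1 ⇒ ∉ W
candidate 6: n = (3, -3, 0, 1) → π⊥ ≈ (+5.8284, -1.4142); max(|x|,|y|,|x±y|/√2) = 5.8284 > 1 ⇒ ∉ W
candidate 7: n = (2, -3, -3, -1) → π⊥ ≈ (+3.4142, +0.1716); max(|x|,|y|,|x±y|/√2) = 3.4142 > 1 ⇒ ∉ W
candidate 8: n = (3, -2, -3, 2) → π⊥ ≈ (+5.8284, +3.0000); max(|x|,|y|,|x±y|/√2) = 6.2426 > 1 ⇒ ∉ W
candidate 9: n = (1, 1, -1, 0) → π⊥ ≈ (+0.2929, +1.7071); max(|x|,|y|,|x±y|/√2) = 1.7071 > 1 ⇒ ∉ W

1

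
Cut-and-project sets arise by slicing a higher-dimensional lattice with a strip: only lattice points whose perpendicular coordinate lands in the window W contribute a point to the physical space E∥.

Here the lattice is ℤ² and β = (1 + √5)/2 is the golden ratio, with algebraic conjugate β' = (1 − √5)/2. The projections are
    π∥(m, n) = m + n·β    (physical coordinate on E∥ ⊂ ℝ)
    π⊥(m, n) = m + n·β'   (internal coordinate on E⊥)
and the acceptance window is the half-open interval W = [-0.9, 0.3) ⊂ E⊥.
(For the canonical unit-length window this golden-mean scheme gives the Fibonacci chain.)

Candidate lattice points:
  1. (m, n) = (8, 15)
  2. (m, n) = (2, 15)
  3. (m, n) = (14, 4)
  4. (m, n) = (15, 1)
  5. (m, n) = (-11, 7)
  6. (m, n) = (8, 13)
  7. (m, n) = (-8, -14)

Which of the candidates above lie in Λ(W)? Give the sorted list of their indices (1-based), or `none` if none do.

6

Compute β' = (1−√5)/2 = -0.61803, so π⊥(m,n) = m -0.61803·n.
candidate 1: (m,n)=(8,15) → π∥ = 8+15·β ≈ 32.27051, π⊥ = 8+15·β' ≈ -1.27051 ∉ [-0.9, 0.3) ⇒ out
candidate 2: (m,n)=(2,15) → π∥ = 2+15·β ≈ 26.27051, π⊥ = 2+15·β' ≈ -7.27051 ∉ [-0.9, 0.3) ⇒ out
candidate 3: (m,n)=(14,4) → π∥ = 14+4·β ≈ 20.47214, π⊥ = 14+4·β' ≈ 11.52786 ∉ [-0.9, 0.3) ⇒ out
candidate 4: (m,n)=(15,1) → π∥ = 15+1·β ≈ 16.61803, π⊥ = 15+1·β' ≈ 14.38197 ∉ [-0.9, 0.3) ⇒ out
candidate 5: (m,n)=(-11,7) → π∥ = -11+7·β ≈ 0.32624, π⊥ = -11+7·β' ≈ -15.32624 ∉ [-0.9, 0.3) ⇒ out
candidate 6: (m,n)=(8,13) → π∥ = 8+13·β ≈ 29.03444, π⊥ = 8+13·β' ≈ -0.03444 ∈ [-0.9, 0.3) ⇒ IN Λ
candidate 7: (m,n)=(-8,-14) → π∥ = -8-14·β ≈ -30.65248, π⊥ = -8-14·β' ≈ 0.65248 ∉ [-0.9, 0.3) ⇒ out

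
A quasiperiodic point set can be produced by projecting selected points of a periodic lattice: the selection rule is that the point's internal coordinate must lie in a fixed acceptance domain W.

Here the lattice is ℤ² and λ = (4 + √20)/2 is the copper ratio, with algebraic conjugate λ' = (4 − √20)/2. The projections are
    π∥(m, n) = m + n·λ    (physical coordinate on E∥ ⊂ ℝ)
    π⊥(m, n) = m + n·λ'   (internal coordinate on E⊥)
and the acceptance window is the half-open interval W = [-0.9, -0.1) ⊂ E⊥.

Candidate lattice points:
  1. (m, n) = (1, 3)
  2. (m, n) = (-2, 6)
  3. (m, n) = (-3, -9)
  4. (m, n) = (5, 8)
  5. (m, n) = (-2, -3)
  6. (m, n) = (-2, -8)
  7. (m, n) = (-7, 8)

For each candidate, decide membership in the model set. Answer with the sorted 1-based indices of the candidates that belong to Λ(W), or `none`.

Numerically λ ≈ 4.23607 and λ' = −1/λ ≈ -0.23607.
#1 (1,3): internal coord 1 + (3)·λ' = +0.29180; +0.29180 ∉ [-0.9, -0.1) → out
#2 (-2,6): internal coord -2 + (6)·λ' = -3.41641; -3.41641 ∉ [-0.9, -0.1) → out
#3 (-3,-9): internal coord -3 + (-9)·λ' = -0.87539; -0.87539 ∈ [-0.9, -0.1) → IN Λ
#4 (5,8): internal coord 5 + (8)·λ' = +3.11146; +3.11146 ∉ [-0.9, -0.1) → out
#5 (-2,-3): internal coord -2 + (-3)·λ' = -1.29180; -1.29180 ∉ [-0.9, -0.1) → out
#6 (-2,-8): internal coord -2 + (-8)·λ' = -0.11146; -0.11146 ∈ [-0.9, -0.1) → IN Λ
#7 (-7,8): internal coord -7 + (8)·λ' = -8.88854; -8.88854 ∉ [-0.9, -0.1) → out

3, 6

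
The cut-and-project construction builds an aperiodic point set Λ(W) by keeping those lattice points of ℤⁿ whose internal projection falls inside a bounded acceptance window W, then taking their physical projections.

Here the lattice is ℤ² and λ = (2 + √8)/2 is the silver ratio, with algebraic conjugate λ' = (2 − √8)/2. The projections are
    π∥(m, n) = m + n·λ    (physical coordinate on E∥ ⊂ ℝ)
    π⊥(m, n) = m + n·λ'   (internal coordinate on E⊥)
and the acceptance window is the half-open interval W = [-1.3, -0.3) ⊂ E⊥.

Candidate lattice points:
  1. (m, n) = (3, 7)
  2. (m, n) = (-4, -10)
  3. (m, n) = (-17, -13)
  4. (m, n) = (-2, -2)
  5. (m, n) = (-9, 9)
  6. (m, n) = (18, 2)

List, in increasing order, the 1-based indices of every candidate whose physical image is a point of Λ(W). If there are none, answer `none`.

λ' = (2−√8)/2 ≈ -0.4142.
#1 (3,7): internal coord 3 + (7)·λ' = +0.1005; +0.1005 ∉ [-1.3, -0.3) → out
#2 (-4,-10): internal coord -4 + (-10)·λ' = +0.1421; +0.1421 ∉ [-1.3, -0.3) → out
#3 (-17,-13): internal coord -17 + (-13)·λ' = -11.6152; -11.6152 ∉ [-1.3, -0.3) → out
#4 (-2,-2): internal coord -2 + (-2)·λ' = -1.1716; -1.1716 ∈ [-1.3, -0.3) → IN Λ
#5 (-9,9): internal coord -9 + (9)·λ' = -12.7279; -12.7279 ∉ [-1.3, -0.3) → out
#6 (18,2): internal coord 18 + (2)·λ' = +17.1716; +17.1716 ∉ [-1.3, -0.3) → out

4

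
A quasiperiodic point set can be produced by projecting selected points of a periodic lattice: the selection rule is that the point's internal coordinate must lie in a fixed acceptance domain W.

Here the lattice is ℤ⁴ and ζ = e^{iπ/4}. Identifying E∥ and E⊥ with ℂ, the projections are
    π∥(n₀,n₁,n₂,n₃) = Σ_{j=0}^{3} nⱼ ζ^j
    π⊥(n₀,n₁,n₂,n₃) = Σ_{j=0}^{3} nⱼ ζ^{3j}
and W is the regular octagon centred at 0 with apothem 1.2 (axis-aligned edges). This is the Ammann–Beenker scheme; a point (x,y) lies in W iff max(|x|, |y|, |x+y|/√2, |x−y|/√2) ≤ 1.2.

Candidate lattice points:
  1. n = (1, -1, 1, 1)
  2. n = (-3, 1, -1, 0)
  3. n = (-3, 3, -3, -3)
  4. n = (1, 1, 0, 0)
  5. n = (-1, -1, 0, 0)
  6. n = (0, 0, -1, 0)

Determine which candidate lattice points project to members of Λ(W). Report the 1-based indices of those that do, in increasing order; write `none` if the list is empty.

With ζ = e^{iπ/4} the internal vectors are ζ^0,ζ^3,ζ^6,ζ^9.
candidate 1: n = (1, -1, 1, 1) → π⊥ ≈ (+2.41421, -1.00000); max(|x|,|y|,|x±y|/√2) = 2.41421 > 1.2 ⇒ ∉ W
candidate 2: n = (-3, 1, -1, 0) → π⊥ ≈ (-3.70711, +1.70711); max(|x|,|y|,|x±y|/√2) = 3.82843 > 1.2 ⇒ ∉ W
candidate 3: n = (-3, 3, -3, -3) → π⊥ ≈ (-7.24264, +3.00000); max(|x|,|y|,|x±y|/√2) = 7.24264 > 1.2 ⇒ ∉ W
candidate 4: n = (1, 1, 0, 0) → π⊥ ≈ (+0.29289, +0.70711); max(|x|,|y|,|x±y|/√2) = 0.70711 ≤ 1.2 ⇒ ∈ W
candidate 5: n = (-1, -1, 0, 0) → π⊥ ≈ (-0.29289, -0.70711); max(|x|,|y|,|x±y|/√2) = 0.70711 ≤ 1.2 ⇒ ∈ W
candidate 6: n = (0, 0, -1, 0) → π⊥ ≈ (+0.00000, +1.00000); max(|x|,|y|,|x±y|/√2) = 1.00000 ≤ 1.2 ⇒ ∈ W

4, 5, 6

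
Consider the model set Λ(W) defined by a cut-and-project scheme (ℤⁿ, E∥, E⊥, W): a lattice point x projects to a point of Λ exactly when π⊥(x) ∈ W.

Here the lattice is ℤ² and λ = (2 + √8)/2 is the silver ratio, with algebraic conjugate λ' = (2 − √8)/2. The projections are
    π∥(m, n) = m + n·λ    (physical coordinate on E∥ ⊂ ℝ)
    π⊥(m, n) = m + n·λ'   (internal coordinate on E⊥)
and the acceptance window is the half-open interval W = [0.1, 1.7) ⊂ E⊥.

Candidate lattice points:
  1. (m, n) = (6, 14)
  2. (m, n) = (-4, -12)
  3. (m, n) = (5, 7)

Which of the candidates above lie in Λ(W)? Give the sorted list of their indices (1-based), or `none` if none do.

1, 2

Numerically λ ≈ 2.41421 and λ' = −1/λ ≈ -0.41421.
#1 (6,14): internal coord 6 + (14)·λ' = +0.20101; +0.20101 ∈ [0.1, 1.7) → IN Λ
#2 (-4,-12): internal coord -4 + (-12)·λ' = +0.97056; +0.97056 ∈ [0.1, 1.7) → IN Λ
#3 (5,7): internal coord 5 + (7)·λ' = +2.10051; +2.10051 ∉ [0.1, 1.7) → out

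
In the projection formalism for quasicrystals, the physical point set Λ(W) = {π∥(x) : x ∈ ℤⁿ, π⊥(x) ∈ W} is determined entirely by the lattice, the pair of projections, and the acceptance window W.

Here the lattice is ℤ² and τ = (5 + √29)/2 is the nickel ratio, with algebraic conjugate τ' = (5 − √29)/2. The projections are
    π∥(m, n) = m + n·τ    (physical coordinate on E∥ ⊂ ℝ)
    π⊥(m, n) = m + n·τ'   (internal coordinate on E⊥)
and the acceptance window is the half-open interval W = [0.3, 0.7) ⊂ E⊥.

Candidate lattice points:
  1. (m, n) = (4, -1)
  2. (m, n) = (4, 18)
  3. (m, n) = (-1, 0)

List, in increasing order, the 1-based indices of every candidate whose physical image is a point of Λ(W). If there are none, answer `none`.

2

Numerically τ ≈ 5.19258 and τ' = −1/τ ≈ -0.19258.
[1] lift (4,-1): star map gives 4.19258; window check 0.3 ≤ 4.19258 < 0.7 is false → out
[2] lift (4,18): star map gives 0.53352; window check 0.3 ≤ 0.53352 < 0.7 is true → IN Λ
[3] lift (-1,0): star map gives -1.00000; window check 0.3 ≤ -1.00000 < 0.7 is false → out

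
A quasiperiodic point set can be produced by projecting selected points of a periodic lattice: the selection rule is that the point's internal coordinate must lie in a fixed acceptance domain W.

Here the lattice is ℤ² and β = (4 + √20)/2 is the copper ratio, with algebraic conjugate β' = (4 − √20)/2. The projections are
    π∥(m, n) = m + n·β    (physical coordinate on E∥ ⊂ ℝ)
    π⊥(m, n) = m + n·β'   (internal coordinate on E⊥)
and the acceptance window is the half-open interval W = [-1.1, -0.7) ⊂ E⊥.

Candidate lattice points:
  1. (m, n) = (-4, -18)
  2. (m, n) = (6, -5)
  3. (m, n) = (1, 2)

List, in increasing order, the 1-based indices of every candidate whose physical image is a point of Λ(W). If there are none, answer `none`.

Numerically β ≈ 4.236068 and β' = −1/β ≈ -0.236068.
[1] lift (-4,-18): star map gives 0.249224; window check -1.1 ≤ 0.249224 < -0.7 is false → out
[2] lift (6,-5): star map gives 7.180340; window check -1.1 ≤ 7.180340 < -0.7 is false → out
[3] lift (1,2): star map gives 0.527864; window check -1.1 ≤ 0.527864 < -0.7 is false → out

none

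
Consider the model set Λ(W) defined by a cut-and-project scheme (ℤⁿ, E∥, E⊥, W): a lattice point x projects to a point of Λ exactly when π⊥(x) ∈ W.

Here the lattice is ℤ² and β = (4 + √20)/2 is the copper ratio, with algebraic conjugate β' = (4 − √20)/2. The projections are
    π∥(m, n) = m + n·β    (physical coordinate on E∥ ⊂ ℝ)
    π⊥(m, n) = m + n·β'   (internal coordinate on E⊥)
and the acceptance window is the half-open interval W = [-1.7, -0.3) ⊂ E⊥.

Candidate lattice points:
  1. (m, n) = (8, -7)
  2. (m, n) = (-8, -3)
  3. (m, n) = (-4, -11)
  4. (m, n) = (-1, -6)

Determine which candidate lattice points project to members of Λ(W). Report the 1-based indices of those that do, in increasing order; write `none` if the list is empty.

β' = (4−√20)/2 ≈ -0.2361.
#1 (8,-7): internal coord 8 + (-7)·β' = +9.6525; +9.6525 ∉ [-1.7, -0.3) → out
#2 (-8,-3): internal coord -8 + (-3)·β' = -7.2918; -7.2918 ∉ [-1.7, -0.3) → out
#3 (-4,-11): internal coord -4 + (-11)·β' = -1.4033; -1.4033 ∈ [-1.7, -0.3) → IN Λ
#4 (-1,-6): internal coord -1 + (-6)·β' = +0.4164; +0.4164 ∉ [-1.7, -0.3) → out

3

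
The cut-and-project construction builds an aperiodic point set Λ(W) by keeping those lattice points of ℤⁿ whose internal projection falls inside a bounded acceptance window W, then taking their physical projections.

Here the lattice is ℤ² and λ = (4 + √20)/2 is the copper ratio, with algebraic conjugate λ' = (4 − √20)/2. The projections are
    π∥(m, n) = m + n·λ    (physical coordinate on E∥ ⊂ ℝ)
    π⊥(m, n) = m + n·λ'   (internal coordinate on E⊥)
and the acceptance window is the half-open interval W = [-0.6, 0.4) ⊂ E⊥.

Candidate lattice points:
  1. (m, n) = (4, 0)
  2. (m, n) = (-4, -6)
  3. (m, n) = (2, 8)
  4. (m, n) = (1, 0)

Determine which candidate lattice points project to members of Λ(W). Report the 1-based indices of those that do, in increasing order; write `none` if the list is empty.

Numerically λ ≈ 4.236068 and λ' = −1/λ ≈ -0.236068.
#1 (4,0): internal coord 4 + (0)·λ' = +4.000000; +4.000000 ∉ [-0.6, 0.4) → out
#2 (-4,-6): internal coord -4 + (-6)·λ' = -2.583592; -2.583592 ∉ [-0.6, 0.4) → out
#3 (2,8): internal coord 2 + (8)·λ' = +0.111456; +0.111456 ∈ [-0.6, 0.4) → IN Λ
#4 (1,0): internal coord 1 + (0)·λ' = +1.000000; +1.000000 ∉ [-0.6, 0.4) → out

3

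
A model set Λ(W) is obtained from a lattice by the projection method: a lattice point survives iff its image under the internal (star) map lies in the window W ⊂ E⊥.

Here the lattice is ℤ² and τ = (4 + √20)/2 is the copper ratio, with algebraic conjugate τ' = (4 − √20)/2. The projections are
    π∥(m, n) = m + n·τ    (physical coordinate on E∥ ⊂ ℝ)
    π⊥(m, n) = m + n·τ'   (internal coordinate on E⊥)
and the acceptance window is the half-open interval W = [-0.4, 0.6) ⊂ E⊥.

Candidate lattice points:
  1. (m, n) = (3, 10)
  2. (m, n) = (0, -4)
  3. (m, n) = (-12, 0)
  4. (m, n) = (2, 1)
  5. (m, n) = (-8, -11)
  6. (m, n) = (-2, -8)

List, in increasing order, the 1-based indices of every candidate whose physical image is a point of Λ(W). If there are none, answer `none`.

Numerically τ ≈ 4.23607 and τ' = −1/τ ≈ -0.23607.
candidate 1: (m,n)=(3,10) → π∥ = 3+10·τ ≈ 45.36068, π⊥ = 3+10·τ' ≈ 0.63932 ∉ [-0.4, 0.6) ⇒ out
candidate 2: (m,n)=(0,-4) → π∥ = 0-4·τ ≈ -16.94427, π⊥ = 0-4·τ' ≈ 0.94427 ∉ [-0.4, 0.6) ⇒ out
candidate 3: (m,n)=(-12,0) → π∥ = -12+0·τ ≈ -12.00000, π⊥ = -12+0·τ' ≈ -12.00000 ∉ [-0.4, 0.6) ⇒ out
candidate 4: (m,n)=(2,1) → π∥ = 2+1·τ ≈ 6.23607, π⊥ = 2+1·τ' ≈ 1.76393 ∉ [-0.4, 0.6) ⇒ out
candidate 5: (m,n)=(-8,-11) → π∥ = -8-11·τ ≈ -54.59675, π⊥ = -8-11·τ' ≈ -5.40325 ∉ [-0.4, 0.6) ⇒ out
candidate 6: (m,n)=(-2,-8) → π∥ = -2-8·τ ≈ -35.88854, π⊥ = -2-8·τ' ≈ -0.11146 ∈ [-0.4, 0.6) ⇒ IN Λ

6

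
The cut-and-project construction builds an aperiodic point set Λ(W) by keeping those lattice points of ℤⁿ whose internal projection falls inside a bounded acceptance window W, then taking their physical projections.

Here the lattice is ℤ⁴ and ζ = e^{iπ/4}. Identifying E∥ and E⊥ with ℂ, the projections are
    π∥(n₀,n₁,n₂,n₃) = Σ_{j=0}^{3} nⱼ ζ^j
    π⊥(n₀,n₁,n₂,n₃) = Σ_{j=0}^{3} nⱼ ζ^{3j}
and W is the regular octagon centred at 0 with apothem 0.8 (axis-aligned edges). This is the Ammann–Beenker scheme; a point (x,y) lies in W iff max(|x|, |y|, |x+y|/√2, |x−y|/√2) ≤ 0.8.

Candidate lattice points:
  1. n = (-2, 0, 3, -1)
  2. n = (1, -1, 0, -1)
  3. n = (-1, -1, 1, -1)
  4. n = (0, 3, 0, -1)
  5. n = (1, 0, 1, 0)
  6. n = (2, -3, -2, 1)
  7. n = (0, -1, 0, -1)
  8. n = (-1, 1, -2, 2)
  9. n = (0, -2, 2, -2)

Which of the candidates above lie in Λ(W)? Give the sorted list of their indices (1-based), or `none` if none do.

π⊥(n) = n₀ + n₁ζ³ + n₂ζ⁶ + n₃ζ⁹ where ζ = e^{iπ/4}.
candidate 1: n = (-2, 0, 3, -1) → π⊥ ≈ (-2.70711, -3.70711); max(|x|,|y|,|x±y|/√2) = 4.53553 > 0.8 ⇒ ∉ W
candidate 2: n = (1, -1, 0, -1) → π⊥ ≈ (+1.00000, -1.41421); max(|x|,|y|,|x±y|/√2) = 1.70711 > 0.8 ⇒ ∉ W
candidate 3: n = (-1, -1, 1, -1) → π⊥ ≈ (-1.00000, -2.41421); max(|x|,|y|,|x±y|/√2) = 2.41421 > 0.8 ⇒ ∉ W
candidate 4: n = (0, 3, 0, -1) → π⊥ ≈ (-2.82843, +1.41421); max(|x|,|y|,|x±y|/√2) = 3.00000 > 0.8 ⇒ ∉ W
candidate 5: n = (1, 0, 1, 0) → π⊥ ≈ (+1.00000, -1.00000); max(|x|,|y|,|x±y|/√2) = 1.41421 > 0.8 ⇒ ∉ W
candidate 6: n = (2, -3, -2, 1) → π⊥ ≈ (+4.82843, +0.58579); max(|x|,|y|,|x±y|/√2) = 4.82843 > 0.8 ⇒ ∉ W
candidate 7: n = (0, -1, 0, -1) → π⊥ ≈ (+0.00000, -1.41421); max(|x|,|y|,|x±y|/√2) = 1.41421 > 0.8 ⇒ ∉ W
candidate 8: n = (-1, 1, -2, 2) → π⊥ ≈ (-0.29289, +4.12132); max(|x|,|y|,|x±y|/√2) = 4.12132 > 0.8 ⇒ ∉ W
candidate 9: n = (0, -2, 2, -2) → π⊥ ≈ (+0.00000, -4.82843); max(|x|,|y|,|x±y|/√2) = 4.82843 > 0.8 ⇒ ∉ W

none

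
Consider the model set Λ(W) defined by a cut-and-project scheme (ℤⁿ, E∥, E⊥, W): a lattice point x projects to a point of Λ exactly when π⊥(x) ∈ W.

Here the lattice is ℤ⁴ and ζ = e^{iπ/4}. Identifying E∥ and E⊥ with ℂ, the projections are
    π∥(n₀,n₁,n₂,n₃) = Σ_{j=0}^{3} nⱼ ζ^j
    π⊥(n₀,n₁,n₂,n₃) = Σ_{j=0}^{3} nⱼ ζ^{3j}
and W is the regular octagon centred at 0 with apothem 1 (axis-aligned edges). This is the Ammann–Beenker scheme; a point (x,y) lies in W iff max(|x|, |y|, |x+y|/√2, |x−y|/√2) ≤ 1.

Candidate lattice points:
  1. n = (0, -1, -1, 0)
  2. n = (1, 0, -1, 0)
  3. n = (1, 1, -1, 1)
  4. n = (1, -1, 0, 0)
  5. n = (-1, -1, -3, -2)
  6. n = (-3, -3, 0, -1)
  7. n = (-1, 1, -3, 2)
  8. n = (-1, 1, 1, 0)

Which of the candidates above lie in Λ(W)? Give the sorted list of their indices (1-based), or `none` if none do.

1

π⊥(n) = n₀ + n₁ζ³ + n₂ζ⁶ + n₃ζ⁹ where ζ = e^{iπ/4}.
candidate 1: n = (0, -1, -1, 0) → π⊥ ≈ (+0.70711, +0.29289); max(|x|,|y|,|x±y|/√2) = 0.70711 ≤ 1 ⇒ ∈ W
candidate 2: n = (1, 0, -1, 0) → π⊥ ≈ (+1.00000, +1.00000); max(|x|,|y|,|x±y|/√2) = 1.41421 > 1 ⇒ ∉ W
candidate 3: n = (1, 1, -1, 1) → π⊥ ≈ (+1.00000, +2.41421); max(|x|,|y|,|x±y|/√2) = 2.41421 > 1 ⇒ ∉ W
candidate 4: n = (1, -1, 0, 0) → π⊥ ≈ (+1.70711, -0.70711); max(|x|,|y|,|x±y|/√2) = 1.70711 > 1 ⇒ ∉ W
candidate 5: n = (-1, -1, -3, -2) → π⊥ ≈ (-1.70711, +0.87868); max(|x|,|y|,|x±y|/√2) = 1.82843 > 1 ⇒ ∉ W
candidate 6: n = (-3, -3, 0, -1) → π⊥ ≈ (-1.58579, -2.82843); max(|x|,|y|,|x±y|/√2) = 3.12132 > 1 ⇒ ∉ W
candidate 7: n = (-1, 1, -3, 2) → π⊥ ≈ (-0.29289, +5.12132); max(|x|,|y|,|x±y|/√2) = 5.12132 > 1 ⇒ ∉ W
candidate 8: n = (-1, 1, 1, 0) → π⊥ ≈ (-1.70711, -0.29289); max(|x|,|y|,|x±y|/√2) = 1.70711 > 1 ⇒ ∉ W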